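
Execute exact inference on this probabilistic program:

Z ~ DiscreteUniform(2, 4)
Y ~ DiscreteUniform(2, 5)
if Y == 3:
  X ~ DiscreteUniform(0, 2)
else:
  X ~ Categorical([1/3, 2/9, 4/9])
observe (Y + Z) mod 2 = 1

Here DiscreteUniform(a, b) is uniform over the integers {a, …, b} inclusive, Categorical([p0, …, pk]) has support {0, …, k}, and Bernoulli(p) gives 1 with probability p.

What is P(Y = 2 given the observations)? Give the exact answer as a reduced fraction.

P(Y = 2 | obs) = 1/6

Enumerate traces; 18 have nonzero weight after conditioning:
  (Z=2, Y=3, X=0) weight 1/36
  (Z=2, Y=3, X=1) weight 1/36
  (Z=2, Y=3, X=2) weight 1/36
  (Z=2, Y=5, X=0) weight 1/36
  (Z=2, Y=5, X=1) weight 1/54
  (Z=2, Y=5, X=2) weight 1/27
  (Z=3, Y=2, X=0) weight 1/36
  (Z=3, Y=2, X=1) weight 1/54
  (Z=3, Y=4, X=0) weight 1/36
  … 9 more
Group by Y:
  weight(Y=2) = 1/12
  weight(Y=3) = 1/6
  weight(Y=4) = 1/12
  weight(Y=5) = 1/6
Total weight = 1/12 + 1/6 + 1/12 + 1/6 = 1/2
P(Y=2 | obs) = 1/12 / 1/2 = 1/6
P(Y=3 | obs) = 1/6 / 1/2 = 1/3
P(Y=4 | obs) = 1/12 / 1/2 = 1/6
P(Y=5 | obs) = 1/6 / 1/2 = 1/3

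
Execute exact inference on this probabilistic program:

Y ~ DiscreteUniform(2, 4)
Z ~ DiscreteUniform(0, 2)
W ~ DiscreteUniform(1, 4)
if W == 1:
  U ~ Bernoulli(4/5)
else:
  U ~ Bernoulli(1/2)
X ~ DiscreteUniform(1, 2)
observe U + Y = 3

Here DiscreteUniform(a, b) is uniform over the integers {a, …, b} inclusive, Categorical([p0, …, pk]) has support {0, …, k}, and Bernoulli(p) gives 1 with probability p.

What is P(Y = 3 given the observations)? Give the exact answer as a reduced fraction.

P(Y = 3 | obs) = 17/40

Enumerate traces; 48 have nonzero weight after conditioning:
  (Y=2, Z=0, W=1, U=1, X=1) weight 1/90
  (Y=2, Z=0, W=1, U=1, X=2) weight 1/90
  (Y=2, Z=0, W=2, U=1, X=1) weight 1/144
  (Y=2, Z=0, W=2, U=1, X=2) weight 1/144
  (Y=2, Z=0, W=3, U=1, X=1) weight 1/144
  (Y=2, Z=0, W=3, U=1, X=2) weight 1/144
  (Y=2, Z=0, W=4, U=1, X=1) weight 1/144
  (Y=2, Z=0, W=4, U=1, X=2) weight 1/144
  (Y=3, Z=0, W=1, U=0, X=1) weight 1/360
  … 39 more
Group by Y:
  weight(Y=2) = 23/120
  weight(Y=3) = 17/120
Total weight = 23/120 + 17/120 = 1/3
P(Y=2 | obs) = 23/120 / 1/3 = 23/40
P(Y=3 | obs) = 17/120 / 1/3 = 17/40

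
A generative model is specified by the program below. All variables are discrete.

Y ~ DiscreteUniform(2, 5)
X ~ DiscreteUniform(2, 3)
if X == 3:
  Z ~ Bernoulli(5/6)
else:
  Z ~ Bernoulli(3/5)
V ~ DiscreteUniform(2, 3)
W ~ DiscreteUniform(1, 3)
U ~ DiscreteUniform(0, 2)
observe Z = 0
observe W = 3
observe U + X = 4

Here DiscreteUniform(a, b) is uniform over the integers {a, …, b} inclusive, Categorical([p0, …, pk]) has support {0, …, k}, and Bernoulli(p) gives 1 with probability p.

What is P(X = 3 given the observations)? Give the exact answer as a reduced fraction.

P(X = 3 | obs) = 5/17

Enumerate traces; 16 have nonzero weight after conditioning:
  (Y=2, X=2, Z=0, V=2, W=3, U=2) weight 1/360
  (Y=2, X=2, Z=0, V=3, W=3, U=2) weight 1/360
  (Y=2, X=3, Z=0, V=2, W=3, U=1) weight 1/864
  (Y=2, X=3, Z=0, V=3, W=3, U=1) weight 1/864
  (Y=3, X=2, Z=0, V=2, W=3, U=2) weight 1/360
  (Y=3, X=2, Z=0, V=3, W=3, U=2) weight 1/360
  (Y=3, X=3, Z=0, V=2, W=3, U=1) weight 1/864
  (Y=3, X=3, Z=0, V=3, W=3, U=1) weight 1/864
  … 8 more
Group by X:
  weight(X=2) = 1/45
  weight(X=3) = 1/108
Total weight = 1/45 + 1/108 = 17/540
P(X=2 | obs) = 1/45 / 17/540 = 12/17
P(X=3 | obs) = 1/108 / 17/540 = 5/17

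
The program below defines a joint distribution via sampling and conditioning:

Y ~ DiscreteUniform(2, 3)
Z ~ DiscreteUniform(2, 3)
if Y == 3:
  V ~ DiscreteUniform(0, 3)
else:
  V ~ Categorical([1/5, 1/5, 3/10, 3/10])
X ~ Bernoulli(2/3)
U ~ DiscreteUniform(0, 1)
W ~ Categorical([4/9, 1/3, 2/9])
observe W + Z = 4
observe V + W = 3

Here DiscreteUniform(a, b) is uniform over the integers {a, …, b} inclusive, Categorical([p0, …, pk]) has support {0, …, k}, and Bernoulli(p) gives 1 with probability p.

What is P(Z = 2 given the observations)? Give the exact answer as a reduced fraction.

P(Z = 2 | obs) = 6/17

Enumerate traces; 16 have nonzero weight after conditioning:
  (Y=2, Z=2, V=1, X=0, U=0, W=2) weight 1/540
  (Y=2, Z=2, V=1, X=0, U=1, W=2) weight 1/540
  (Y=2, Z=2, V=1, X=1, U=0, W=2) weight 1/270
  (Y=2, Z=2, V=1, X=1, U=1, W=2) weight 1/270
  (Y=2, Z=3, V=2, X=0, U=0, W=1) weight 1/240
  (Y=2, Z=3, V=2, X=0, U=1, W=1) weight 1/240
  (Y=2, Z=3, V=2, X=1, U=0, W=1) weight 1/120
  (Y=2, Z=3, V=2, X=1, U=1, W=1) weight 1/120
  … 8 more
Group by Z:
  weight(Z=2) = 1/40
  weight(Z=3) = 11/240
Total weight = 1/40 + 11/240 = 17/240
P(Z=2 | obs) = 1/40 / 17/240 = 6/17
P(Z=3 | obs) = 11/240 / 17/240 = 11/17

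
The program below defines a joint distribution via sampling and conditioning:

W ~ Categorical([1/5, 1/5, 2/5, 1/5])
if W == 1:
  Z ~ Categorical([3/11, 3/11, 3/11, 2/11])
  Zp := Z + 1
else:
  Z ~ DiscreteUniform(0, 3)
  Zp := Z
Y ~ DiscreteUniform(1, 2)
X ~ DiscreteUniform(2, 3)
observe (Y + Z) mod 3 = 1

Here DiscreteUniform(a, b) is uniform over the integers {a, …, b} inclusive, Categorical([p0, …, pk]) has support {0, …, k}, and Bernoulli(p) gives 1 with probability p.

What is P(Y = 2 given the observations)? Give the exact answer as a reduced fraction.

Enumerate traces; 24 have nonzero weight after conditioning:
  (W=0, Z=0, Y=1, X=2) weight 1/80
  (W=0, Z=0, Y=1, X=3) weight 1/80
  (W=0, Z=2, Y=2, X=2) weight 1/80
  (W=0, Z=2, Y=2, X=3) weight 1/80
  (W=0, Z=3, Y=1, X=2) weight 1/80
  (W=0, Z=3, Y=1, X=3) weight 1/80
  (W=1, Z=0, Y=1, X=2) weight 3/220
  (W=1, Z=0, Y=1, X=3) weight 3/220
  … 16 more
Group by Y:
  weight(Y=1) = 27/110
  weight(Y=2) = 7/55
Total weight = 27/110 + 7/55 = 41/110
P(Y=1 | obs) = 27/110 / 41/110 = 27/41
P(Y=2 | obs) = 7/55 / 41/110 = 14/41

P(Y = 2 | obs) = 14/41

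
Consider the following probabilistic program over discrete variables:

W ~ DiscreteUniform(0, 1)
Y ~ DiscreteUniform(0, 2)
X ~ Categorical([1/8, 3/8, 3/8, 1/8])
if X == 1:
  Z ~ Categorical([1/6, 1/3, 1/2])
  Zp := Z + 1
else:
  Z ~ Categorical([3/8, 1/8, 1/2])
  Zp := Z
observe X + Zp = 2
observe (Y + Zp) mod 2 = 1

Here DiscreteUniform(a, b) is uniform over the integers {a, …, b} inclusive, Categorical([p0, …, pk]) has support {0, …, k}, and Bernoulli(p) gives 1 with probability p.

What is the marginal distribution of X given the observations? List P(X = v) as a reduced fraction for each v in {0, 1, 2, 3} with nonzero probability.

Enumerate traces; 8 have nonzero weight after conditioning:
  (W=0, Y=0, X=1, Z=0) weight 1/96
  (W=0, Y=1, X=0, Z=2) weight 1/96
  (W=0, Y=1, X=2, Z=0) weight 3/128
  (W=0, Y=2, X=1, Z=0) weight 1/96
  (W=1, Y=0, X=1, Z=0) weight 1/96
  (W=1, Y=1, X=0, Z=2) weight 1/96
  (W=1, Y=1, X=2, Z=0) weight 3/128
  (W=1, Y=2, X=1, Z=0) weight 1/96
Group by X:
  weight(X=0) = 1/48
  weight(X=1) = 1/24
  weight(X=2) = 3/64
Total weight = 1/48 + 1/24 + 3/64 = 7/64
P(X=0 | obs) = 1/48 / 7/64 = 4/21
P(X=1 | obs) = 1/24 / 7/64 = 8/21
P(X=2 | obs) = 3/64 / 7/64 = 3/7

P(X=0) = 4/21, P(X=1) = 8/21, P(X=2) = 3/7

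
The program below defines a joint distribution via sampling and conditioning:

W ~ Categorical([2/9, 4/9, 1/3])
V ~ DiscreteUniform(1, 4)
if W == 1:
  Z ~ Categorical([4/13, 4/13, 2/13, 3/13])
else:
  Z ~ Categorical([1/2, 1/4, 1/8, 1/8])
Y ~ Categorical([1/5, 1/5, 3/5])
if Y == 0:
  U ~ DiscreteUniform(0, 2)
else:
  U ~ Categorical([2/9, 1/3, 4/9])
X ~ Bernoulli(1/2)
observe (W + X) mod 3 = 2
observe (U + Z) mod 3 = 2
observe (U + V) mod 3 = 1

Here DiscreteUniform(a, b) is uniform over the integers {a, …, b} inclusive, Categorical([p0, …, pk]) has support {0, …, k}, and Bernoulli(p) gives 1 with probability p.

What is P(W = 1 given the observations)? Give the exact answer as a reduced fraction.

P(W = 1 | obs) = 2528/4439

Enumerate traces; 30 have nonzero weight after conditioning:
  (W=1, V=1, Z=2, Y=0, U=0, X=1) weight 1/1755
  (W=1, V=1, Z=2, Y=1, U=0, X=1) weight 2/5265
  (W=1, V=1, Z=2, Y=2, U=0, X=1) weight 2/1755
  (W=1, V=2, Z=0, Y=0, U=2, X=1) weight 2/1755
  (W=1, V=2, Z=0, Y=1, U=2, X=1) weight 8/5265
  (W=1, V=2, Z=0, Y=2, U=2, X=1) weight 8/1755
  (W=1, V=2, Z=3, Y=0, U=2, X=1) weight 1/1170
  (W=1, V=2, Z=3, Y=1, U=2, X=1) weight 2/1755
  (W=2, V=1, Z=2, Y=0, U=0, X=0) weight 1/2880
  … 21 more
Group by W:
  weight(W=1) = 79/3510
  weight(W=2) = 49/2880
Total weight = 79/3510 + 49/2880 = 4439/112320
P(W=1 | obs) = 79/3510 / 4439/112320 = 2528/4439
P(W=2 | obs) = 49/2880 / 4439/112320 = 1911/4439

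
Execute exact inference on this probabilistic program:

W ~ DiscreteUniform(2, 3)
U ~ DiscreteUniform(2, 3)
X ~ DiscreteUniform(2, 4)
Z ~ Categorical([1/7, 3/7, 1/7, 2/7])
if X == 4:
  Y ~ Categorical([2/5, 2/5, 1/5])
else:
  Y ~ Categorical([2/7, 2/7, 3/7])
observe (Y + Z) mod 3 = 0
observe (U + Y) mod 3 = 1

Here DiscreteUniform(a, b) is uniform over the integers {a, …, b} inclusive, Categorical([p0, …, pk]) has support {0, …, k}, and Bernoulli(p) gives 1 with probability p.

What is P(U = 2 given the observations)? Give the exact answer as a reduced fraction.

Enumerate traces; 12 have nonzero weight after conditioning:
  (W=2, U=2, X=2, Z=1, Y=2) weight 3/196
  (W=2, U=2, X=3, Z=1, Y=2) weight 3/196
  (W=2, U=2, X=4, Z=1, Y=2) weight 1/140
  (W=2, U=3, X=2, Z=2, Y=1) weight 1/294
  (W=2, U=3, X=3, Z=2, Y=1) weight 1/294
  (W=2, U=3, X=4, Z=2, Y=1) weight 1/210
  (W=3, U=2, X=2, Z=1, Y=2) weight 3/196
  (W=3, U=2, X=3, Z=1, Y=2) weight 3/196
  … 4 more
Group by U:
  weight(U=2) = 37/490
  weight(U=3) = 17/735
Total weight = 37/490 + 17/735 = 29/294
P(U=2 | obs) = 37/490 / 29/294 = 111/145
P(U=3 | obs) = 17/735 / 29/294 = 34/145

P(U = 2 | obs) = 111/145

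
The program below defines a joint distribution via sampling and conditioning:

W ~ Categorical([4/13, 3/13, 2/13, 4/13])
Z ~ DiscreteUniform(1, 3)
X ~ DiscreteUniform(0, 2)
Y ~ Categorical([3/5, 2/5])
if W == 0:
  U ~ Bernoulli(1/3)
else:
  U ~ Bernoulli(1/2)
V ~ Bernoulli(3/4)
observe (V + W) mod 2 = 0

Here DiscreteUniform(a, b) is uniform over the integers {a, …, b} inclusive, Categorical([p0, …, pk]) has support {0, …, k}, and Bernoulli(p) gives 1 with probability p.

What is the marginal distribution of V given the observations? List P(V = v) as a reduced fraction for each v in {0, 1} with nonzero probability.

Enumerate traces; 144 have nonzero weight after conditioning:
  (W=0, Z=1, X=0, Y=0, U=0, V=0) weight 2/585
  (W=0, Z=1, X=0, Y=0, U=1, V=0) weight 1/585
  (W=0, Z=1, X=0, Y=1, U=0, V=0) weight 4/1755
  (W=0, Z=1, X=0, Y=1, U=1, V=0) weight 2/1755
  (W=0, Z=1, X=1, Y=0, U=0, V=0) weight 2/585
  (W=0, Z=1, X=1, Y=0, U=1, V=0) weight 1/585
  (W=0, Z=1, X=1, Y=1, U=0, V=0) weight 4/1755
  (W=0, Z=1, X=1, Y=1, U=1, V=0) weight 2/1755
  (W=1, Z=1, X=0, Y=0, U=0, V=1) weight 3/520
  … 135 more
Group by V:
  weight(V=0) = 3/26
  weight(V=1) = 21/52
Total weight = 3/26 + 21/52 = 27/52
P(V=0 | obs) = 3/26 / 27/52 = 2/9
P(V=1 | obs) = 21/52 / 27/52 = 7/9

P(V=0) = 2/9, P(V=1) = 7/9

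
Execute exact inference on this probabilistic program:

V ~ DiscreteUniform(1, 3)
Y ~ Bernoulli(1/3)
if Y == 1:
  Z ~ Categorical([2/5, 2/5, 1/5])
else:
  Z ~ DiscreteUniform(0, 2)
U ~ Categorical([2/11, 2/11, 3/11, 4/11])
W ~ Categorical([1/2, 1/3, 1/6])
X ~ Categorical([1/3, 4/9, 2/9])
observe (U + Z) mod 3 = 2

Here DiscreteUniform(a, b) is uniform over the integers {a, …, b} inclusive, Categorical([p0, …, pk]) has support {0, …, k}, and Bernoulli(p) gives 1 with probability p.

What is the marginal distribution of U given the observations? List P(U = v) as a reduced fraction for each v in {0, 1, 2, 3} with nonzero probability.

P(U=0) = 13/79, P(U=1) = 16/79, P(U=2) = 24/79, P(U=3) = 26/79

Enumerate traces; 216 have nonzero weight after conditioning:
  (V=1, Y=0, Z=0, U=2, W=0, X=0) weight 1/297
  (V=1, Y=0, Z=0, U=2, W=0, X=1) weight 4/891
  (V=1, Y=0, Z=0, U=2, W=0, X=2) weight 2/891
  (V=1, Y=0, Z=0, U=2, W=1, X=0) weight 2/891
  (V=1, Y=0, Z=0, U=2, W=1, X=1) weight 8/2673
  (V=1, Y=0, Z=0, U=2, W=1, X=2) weight 4/2673
  (V=1, Y=0, Z=0, U=2, W=2, X=0) weight 1/891
  (V=1, Y=0, Z=0, U=2, W=2, X=1) weight 4/2673
  (V=1, Y=0, Z=1, U=1, W=0, X=0) weight 2/891
  (V=1, Y=0, Z=2, U=0, W=0, X=0) weight 2/891
  … 206 more
Group by U:
  weight(U=0) = 26/495
  weight(U=1) = 32/495
  weight(U=2) = 16/165
  weight(U=3) = 52/495
Total weight = 26/495 + 32/495 + 16/165 + 52/495 = 158/495
P(U=0 | obs) = 26/495 / 158/495 = 13/79
P(U=1 | obs) = 32/495 / 158/495 = 16/79
P(U=2 | obs) = 16/165 / 158/495 = 24/79
P(U=3 | obs) = 52/495 / 158/495 = 26/79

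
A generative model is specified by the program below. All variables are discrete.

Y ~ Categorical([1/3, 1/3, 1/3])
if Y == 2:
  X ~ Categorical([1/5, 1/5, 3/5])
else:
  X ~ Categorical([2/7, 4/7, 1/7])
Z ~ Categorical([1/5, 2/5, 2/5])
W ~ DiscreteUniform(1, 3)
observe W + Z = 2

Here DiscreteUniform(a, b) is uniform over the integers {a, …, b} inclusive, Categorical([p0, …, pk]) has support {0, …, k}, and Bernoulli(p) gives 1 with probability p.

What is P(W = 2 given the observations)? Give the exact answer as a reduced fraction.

P(W = 2 | obs) = 1/3

Enumerate traces; 18 have nonzero weight after conditioning:
  (Y=0, X=0, Z=0, W=2) weight 2/315
  (Y=0, X=0, Z=1, W=1) weight 4/315
  (Y=0, X=1, Z=0, W=2) weight 4/315
  (Y=0, X=1, Z=1, W=1) weight 8/315
  (Y=0, X=2, Z=0, W=2) weight 1/315
  (Y=0, X=2, Z=1, W=1) weight 2/315
  (Y=1, X=0, Z=0, W=2) weight 2/315
  (Y=1, X=0, Z=1, W=1) weight 4/315
  … 10 more
Group by W:
  weight(W=1) = 2/15
  weight(W=2) = 1/15
Total weight = 2/15 + 1/15 = 1/5
P(W=1 | obs) = 2/15 / 1/5 = 2/3
P(W=2 | obs) = 1/15 / 1/5 = 1/3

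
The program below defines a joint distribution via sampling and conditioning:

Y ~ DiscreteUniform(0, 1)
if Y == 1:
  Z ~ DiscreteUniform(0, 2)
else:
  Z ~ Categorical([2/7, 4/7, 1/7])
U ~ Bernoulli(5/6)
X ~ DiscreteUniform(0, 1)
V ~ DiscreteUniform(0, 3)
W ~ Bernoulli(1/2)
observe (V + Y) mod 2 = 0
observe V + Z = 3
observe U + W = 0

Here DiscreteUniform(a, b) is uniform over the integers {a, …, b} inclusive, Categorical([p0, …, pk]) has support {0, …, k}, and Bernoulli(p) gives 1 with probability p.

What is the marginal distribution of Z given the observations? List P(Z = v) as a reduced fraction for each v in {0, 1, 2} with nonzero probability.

P(Z=0) = 7/26, P(Z=1) = 6/13, P(Z=2) = 7/26

Enumerate traces; 6 have nonzero weight after conditioning:
  (Y=0, Z=1, U=0, X=0, V=2, W=0) weight 1/336
  (Y=0, Z=1, U=0, X=1, V=2, W=0) weight 1/336
  (Y=1, Z=0, U=0, X=0, V=3, W=0) weight 1/576
  (Y=1, Z=0, U=0, X=1, V=3, W=0) weight 1/576
  (Y=1, Z=2, U=0, X=0, V=1, W=0) weight 1/576
  (Y=1, Z=2, U=0, X=1, V=1, W=0) weight 1/576
Group by Z:
  weight(Z=0) = 1/288
  weight(Z=1) = 1/168
  weight(Z=2) = 1/288
Total weight = 1/288 + 1/168 + 1/288 = 13/1008
P(Z=0 | obs) = 1/288 / 13/1008 = 7/26
P(Z=1 | obs) = 1/168 / 13/1008 = 6/13
P(Z=2 | obs) = 1/288 / 13/1008 = 7/26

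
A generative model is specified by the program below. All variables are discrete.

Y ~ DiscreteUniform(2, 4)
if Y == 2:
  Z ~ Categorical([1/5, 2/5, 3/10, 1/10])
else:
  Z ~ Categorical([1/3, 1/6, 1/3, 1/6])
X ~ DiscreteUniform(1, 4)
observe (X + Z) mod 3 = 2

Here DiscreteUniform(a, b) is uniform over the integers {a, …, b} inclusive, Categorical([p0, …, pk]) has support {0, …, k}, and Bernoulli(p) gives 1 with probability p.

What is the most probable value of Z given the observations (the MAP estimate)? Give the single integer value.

argmax_v P(Z = v | obs) = 1

Enumerate traces; 15 have nonzero weight after conditioning:
  (Y=2, Z=0, X=2) weight 1/60
  (Y=2, Z=1, X=1) weight 1/30
  (Y=2, Z=1, X=4) weight 1/30
  (Y=2, Z=2, X=3) weight 1/40
  (Y=2, Z=3, X=2) weight 1/120
  (Y=3, Z=0, X=2) weight 1/36
  (Y=3, Z=1, X=1) weight 1/72
  (Y=3, Z=1, X=4) weight 1/72
  … 7 more
Group by Z:
  weight(Z=0) = 13/180
  weight(Z=1) = 11/90
  weight(Z=2) = 29/360
  weight(Z=3) = 13/360
Total weight = 13/180 + 11/90 + 29/360 + 13/360 = 14/45
P(Z=0 | obs) = 13/180 / 14/45 = 13/56
P(Z=1 | obs) = 11/90 / 14/45 = 11/28
P(Z=2 | obs) = 29/360 / 14/45 = 29/112
P(Z=3 | obs) = 13/360 / 14/45 = 13/112
argmax = 1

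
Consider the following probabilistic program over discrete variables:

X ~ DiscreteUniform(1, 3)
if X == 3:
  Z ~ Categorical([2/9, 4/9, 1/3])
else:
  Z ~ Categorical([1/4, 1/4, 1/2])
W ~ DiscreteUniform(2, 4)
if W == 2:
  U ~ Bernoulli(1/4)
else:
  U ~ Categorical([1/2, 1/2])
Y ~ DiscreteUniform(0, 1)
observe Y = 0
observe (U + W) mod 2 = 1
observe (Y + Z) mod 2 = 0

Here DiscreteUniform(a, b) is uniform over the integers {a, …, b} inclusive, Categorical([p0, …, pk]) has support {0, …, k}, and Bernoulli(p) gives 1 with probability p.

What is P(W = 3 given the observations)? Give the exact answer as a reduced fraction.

Enumerate traces; 18 have nonzero weight after conditioning:
  (X=1, Z=0, W=2, U=1, Y=0) weight 1/288
  (X=1, Z=0, W=3, U=0, Y=0) weight 1/144
  (X=1, Z=0, W=4, U=1, Y=0) weight 1/144
  (X=1, Z=2, W=2, U=1, Y=0) weight 1/144
  (X=1, Z=2, W=3, U=0, Y=0) weight 1/72
  (X=1, Z=2, W=4, U=1, Y=0) weight 1/72
  (X=2, Z=0, W=2, U=1, Y=0) weight 1/288
  (X=2, Z=0, W=3, U=0, Y=0) weight 1/144
  … 10 more
Group by W:
  weight(W=2) = 37/1296
  weight(W=3) = 37/648
  weight(W=4) = 37/648
Total weight = 37/1296 + 37/648 + 37/648 = 185/1296
P(W=2 | obs) = 37/1296 / 185/1296 = 1/5
P(W=3 | obs) = 37/648 / 185/1296 = 2/5
P(W=4 | obs) = 37/648 / 185/1296 = 2/5

P(W = 3 | obs) = 2/5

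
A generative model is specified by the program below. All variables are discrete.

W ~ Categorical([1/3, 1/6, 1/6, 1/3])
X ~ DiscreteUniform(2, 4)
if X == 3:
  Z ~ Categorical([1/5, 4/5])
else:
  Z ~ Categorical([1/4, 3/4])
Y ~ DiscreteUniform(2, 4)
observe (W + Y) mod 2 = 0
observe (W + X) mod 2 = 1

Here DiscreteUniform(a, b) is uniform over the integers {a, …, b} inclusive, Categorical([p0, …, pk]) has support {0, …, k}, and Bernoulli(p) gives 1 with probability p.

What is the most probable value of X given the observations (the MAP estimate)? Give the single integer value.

Enumerate traces; 16 have nonzero weight after conditioning:
  (W=0, X=3, Z=0, Y=2) weight 1/135
  (W=0, X=3, Z=0, Y=4) weight 1/135
  (W=0, X=3, Z=1, Y=2) weight 4/135
  (W=0, X=3, Z=1, Y=4) weight 4/135
  (W=1, X=2, Z=0, Y=3) weight 1/216
  (W=1, X=2, Z=1, Y=3) weight 1/72
  (W=1, X=4, Z=0, Y=3) weight 1/216
  (W=1, X=4, Z=1, Y=3) weight 1/72
  … 8 more
Group by X:
  weight(X=2) = 1/18
  weight(X=3) = 1/9
  weight(X=4) = 1/18
Total weight = 1/18 + 1/9 + 1/18 = 2/9
P(X=2 | obs) = 1/18 / 2/9 = 1/4
P(X=3 | obs) = 1/9 / 2/9 = 1/2
P(X=4 | obs) = 1/18 / 2/9 = 1/4
argmax = 3

argmax_v P(X = v | obs) = 3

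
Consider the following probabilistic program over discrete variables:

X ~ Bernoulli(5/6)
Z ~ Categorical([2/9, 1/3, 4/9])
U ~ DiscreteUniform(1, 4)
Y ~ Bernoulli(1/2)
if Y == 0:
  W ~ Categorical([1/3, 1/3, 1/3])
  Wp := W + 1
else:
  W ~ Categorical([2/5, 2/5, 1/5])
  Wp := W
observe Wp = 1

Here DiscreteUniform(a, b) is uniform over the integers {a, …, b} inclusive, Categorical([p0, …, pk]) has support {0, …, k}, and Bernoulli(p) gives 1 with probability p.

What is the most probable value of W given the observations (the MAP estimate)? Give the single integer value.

Enumerate traces; 48 have nonzero weight after conditioning:
  (X=0, Z=0, U=1, Y=0, W=0) weight 1/648
  (X=0, Z=0, U=1, Y=1, W=1) weight 1/540
  (X=0, Z=0, U=2, Y=0, W=0) weight 1/648
  (X=0, Z=0, U=2, Y=1, W=1) weight 1/540
  (X=0, Z=0, U=3, Y=0, W=0) weight 1/648
  (X=0, Z=0, U=3, Y=1, W=1) weight 1/540
  (X=0, Z=0, U=4, Y=0, W=0) weight 1/648
  (X=0, Z=0, U=4, Y=1, W=1) weight 1/540
  … 40 more
Group by W:
  weight(W=0) = 1/6
  weight(W=1) = 1/5
Total weight = 1/6 + 1/5 = 11/30
P(W=0 | obs) = 1/6 / 11/30 = 5/11
P(W=1 | obs) = 1/5 / 11/30 = 6/11
argmax = 1

argmax_v P(W = v | obs) = 1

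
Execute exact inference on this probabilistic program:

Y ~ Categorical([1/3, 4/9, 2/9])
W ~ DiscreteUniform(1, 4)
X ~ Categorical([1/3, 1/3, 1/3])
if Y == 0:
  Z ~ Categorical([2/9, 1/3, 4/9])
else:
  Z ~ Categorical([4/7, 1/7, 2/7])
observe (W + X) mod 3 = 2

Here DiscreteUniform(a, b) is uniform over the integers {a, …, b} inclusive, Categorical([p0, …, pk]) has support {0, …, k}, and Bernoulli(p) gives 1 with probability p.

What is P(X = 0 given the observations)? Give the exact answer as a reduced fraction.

P(X = 0 | obs) = 1/4

Enumerate traces; 36 have nonzero weight after conditioning:
  (Y=0, W=1, X=1, Z=0) weight 1/162
  (Y=0, W=1, X=1, Z=1) weight 1/108
  (Y=0, W=1, X=1, Z=2) weight 1/81
  (Y=0, W=2, X=0, Z=0) weight 1/162
  (Y=0, W=2, X=0, Z=1) weight 1/108
  (Y=0, W=2, X=0, Z=2) weight 1/81
  (Y=0, W=3, X=2, Z=0) weight 1/162
  (Y=0, W=3, X=2, Z=1) weight 1/108
  … 28 more
Group by X:
  weight(X=0) = 1/12
  weight(X=1) = 1/6
  weight(X=2) = 1/12
Total weight = 1/12 + 1/6 + 1/12 = 1/3
P(X=0 | obs) = 1/12 / 1/3 = 1/4
P(X=1 | obs) = 1/6 / 1/3 = 1/2
P(X=2 | obs) = 1/12 / 1/3 = 1/4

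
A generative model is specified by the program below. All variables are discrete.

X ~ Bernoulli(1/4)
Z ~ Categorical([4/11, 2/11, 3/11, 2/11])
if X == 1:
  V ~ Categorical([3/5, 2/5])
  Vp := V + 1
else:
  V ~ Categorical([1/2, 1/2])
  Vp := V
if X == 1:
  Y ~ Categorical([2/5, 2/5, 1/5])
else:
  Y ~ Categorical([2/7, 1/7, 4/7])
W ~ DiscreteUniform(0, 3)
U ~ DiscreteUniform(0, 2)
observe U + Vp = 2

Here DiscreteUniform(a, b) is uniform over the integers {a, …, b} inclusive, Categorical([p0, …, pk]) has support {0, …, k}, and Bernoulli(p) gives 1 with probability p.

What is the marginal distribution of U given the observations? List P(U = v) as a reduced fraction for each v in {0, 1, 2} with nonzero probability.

P(U=0) = 1/10, P(U=1) = 21/40, P(U=2) = 3/8

Enumerate traces; 192 have nonzero weight after conditioning:
  (X=0, Z=0, V=0, Y=0, W=0, U=2) weight 1/308
  (X=0, Z=0, V=0, Y=0, W=1, U=2) weight 1/308
  (X=0, Z=0, V=0, Y=0, W=2, U=2) weight 1/308
  (X=0, Z=0, V=0, Y=0, W=3, U=2) weight 1/308
  (X=0, Z=0, V=0, Y=1, W=0, U=2) weight 1/616
  (X=0, Z=0, V=0, Y=1, W=1, U=2) weight 1/616
  (X=0, Z=0, V=0, Y=1, W=2, U=2) weight 1/616
  (X=0, Z=0, V=0, Y=1, W=3, U=2) weight 1/616
  (X=0, Z=0, V=1, Y=0, W=0, U=1) weight 1/308
  (X=1, Z=0, V=1, Y=0, W=0, U=0) weight 1/825
  … 182 more
Group by U:
  weight(U=0) = 1/30
  weight(U=1) = 7/40
  weight(U=2) = 1/8
Total weight = 1/30 + 7/40 + 1/8 = 1/3
P(U=0 | obs) = 1/30 / 1/3 = 1/10
P(U=1 | obs) = 7/40 / 1/3 = 21/40
P(U=2 | obs) = 1/8 / 1/3 = 3/8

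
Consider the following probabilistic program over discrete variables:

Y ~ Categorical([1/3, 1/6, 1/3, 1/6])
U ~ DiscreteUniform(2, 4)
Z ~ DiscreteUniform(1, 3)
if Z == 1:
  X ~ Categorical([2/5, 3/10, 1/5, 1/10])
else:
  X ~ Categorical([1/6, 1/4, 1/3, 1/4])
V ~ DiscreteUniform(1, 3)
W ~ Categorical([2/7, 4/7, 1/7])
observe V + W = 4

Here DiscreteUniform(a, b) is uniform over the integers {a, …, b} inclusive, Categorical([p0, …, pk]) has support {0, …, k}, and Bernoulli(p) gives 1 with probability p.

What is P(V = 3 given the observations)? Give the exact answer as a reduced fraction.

Enumerate traces; 288 have nonzero weight after conditioning:
  (Y=0, U=2, Z=1, X=0, V=2, W=2) weight 2/2835
  (Y=0, U=2, Z=1, X=0, V=3, W=1) weight 8/2835
  (Y=0, U=2, Z=1, X=1, V=2, W=2) weight 1/1890
  (Y=0, U=2, Z=1, X=1, V=3, W=1) weight 2/945
  (Y=0, U=2, Z=1, X=2, V=2, W=2) weight 1/2835
  (Y=0, U=2, Z=1, X=2, V=3, W=1) weight 4/2835
  (Y=0, U=2, Z=1, X=3, V=2, W=2) weight 1/5670
  (Y=0, U=2, Z=1, X=3, V=3, W=1) weight 2/2835
  … 280 more
Group by V:
  weight(V=2) = 1/21
  weight(V=3) = 4/21
Total weight = 1/21 + 4/21 = 5/21
P(V=2 | obs) = 1/21 / 5/21 = 1/5
P(V=3 | obs) = 4/21 / 5/21 = 4/5

P(V = 3 | obs) = 4/5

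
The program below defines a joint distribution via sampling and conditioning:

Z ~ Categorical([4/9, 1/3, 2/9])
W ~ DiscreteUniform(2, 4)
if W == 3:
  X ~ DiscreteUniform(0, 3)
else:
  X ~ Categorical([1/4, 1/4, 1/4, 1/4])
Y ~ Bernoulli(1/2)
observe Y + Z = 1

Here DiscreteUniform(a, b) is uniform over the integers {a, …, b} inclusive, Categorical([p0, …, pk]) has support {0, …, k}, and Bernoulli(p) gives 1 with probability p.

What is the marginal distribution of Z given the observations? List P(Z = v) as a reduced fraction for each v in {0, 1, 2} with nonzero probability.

Enumerate traces; 24 have nonzero weight after conditioning:
  (Z=0, W=2, X=0, Y=1) weight 1/54
  (Z=0, W=2, X=1, Y=1) weight 1/54
  (Z=0, W=2, X=2, Y=1) weight 1/54
  (Z=0, W=2, X=3, Y=1) weight 1/54
  (Z=0, W=3, X=0, Y=1) weight 1/54
  (Z=0, W=3, X=1, Y=1) weight 1/54
  (Z=0, W=3, X=2, Y=1) weight 1/54
  (Z=0, W=3, X=3, Y=1) weight 1/54
  (Z=1, W=2, X=0, Y=0) weight 1/72
  … 15 more
Group by Z:
  weight(Z=0) = 2/9
  weight(Z=1) = 1/6
Total weight = 2/9 + 1/6 = 7/18
P(Z=0 | obs) = 2/9 / 7/18 = 4/7
P(Z=1 | obs) = 1/6 / 7/18 = 3/7

P(Z=0) = 4/7, P(Z=1) = 3/7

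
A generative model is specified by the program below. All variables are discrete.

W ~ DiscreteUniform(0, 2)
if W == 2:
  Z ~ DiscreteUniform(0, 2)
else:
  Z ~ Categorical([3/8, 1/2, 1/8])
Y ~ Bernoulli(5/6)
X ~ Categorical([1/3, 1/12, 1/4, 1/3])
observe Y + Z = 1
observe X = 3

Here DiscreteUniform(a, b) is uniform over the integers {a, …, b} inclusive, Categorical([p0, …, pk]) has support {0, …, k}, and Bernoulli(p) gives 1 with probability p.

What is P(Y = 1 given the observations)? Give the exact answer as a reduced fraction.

P(Y = 1 | obs) = 65/81

Enumerate traces; 6 have nonzero weight after conditioning:
  (W=0, Z=0, Y=1, X=3) weight 5/144
  (W=0, Z=1, Y=0, X=3) weight 1/108
  (W=1, Z=0, Y=1, X=3) weight 5/144
  (W=1, Z=1, Y=0, X=3) weight 1/108
  (W=2, Z=0, Y=1, X=3) weight 5/162
  (W=2, Z=1, Y=0, X=3) weight 1/162
Group by Y:
  weight(Y=0) = 2/81
  weight(Y=1) = 65/648
Total weight = 2/81 + 65/648 = 1/8
P(Y=0 | obs) = 2/81 / 1/8 = 16/81
P(Y=1 | obs) = 65/648 / 1/8 = 65/81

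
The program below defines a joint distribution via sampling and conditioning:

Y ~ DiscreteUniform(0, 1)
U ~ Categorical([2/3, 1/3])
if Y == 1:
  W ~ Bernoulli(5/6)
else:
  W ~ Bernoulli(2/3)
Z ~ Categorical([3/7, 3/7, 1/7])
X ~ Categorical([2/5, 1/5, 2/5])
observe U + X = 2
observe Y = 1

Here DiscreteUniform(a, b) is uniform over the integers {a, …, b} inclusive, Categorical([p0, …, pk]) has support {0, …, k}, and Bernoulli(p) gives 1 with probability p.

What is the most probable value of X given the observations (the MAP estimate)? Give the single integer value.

Enumerate traces; 12 have nonzero weight after conditioning:
  (Y=1, U=0, W=0, Z=0, X=2) weight 1/105
  (Y=1, U=0, W=0, Z=1, X=2) weight 1/105
  (Y=1, U=0, W=0, Z=2, X=2) weight 1/315
  (Y=1, U=0, W=1, Z=0, X=2) weight 1/21
  (Y=1, U=0, W=1, Z=1, X=2) weight 1/21
  (Y=1, U=0, W=1, Z=2, X=2) weight 1/63
  (Y=1, U=1, W=0, Z=0, X=1) weight 1/420
  (Y=1, U=1, W=0, Z=1, X=1) weight 1/420
  … 4 more
Group by X:
  weight(X=1) = 1/30
  weight(X=2) = 2/15
Total weight = 1/30 + 2/15 = 1/6
P(X=1 | obs) = 1/30 / 1/6 = 1/5
P(X=2 | obs) = 2/15 / 1/6 = 4/5
argmax = 2

argmax_v P(X = v | obs) = 2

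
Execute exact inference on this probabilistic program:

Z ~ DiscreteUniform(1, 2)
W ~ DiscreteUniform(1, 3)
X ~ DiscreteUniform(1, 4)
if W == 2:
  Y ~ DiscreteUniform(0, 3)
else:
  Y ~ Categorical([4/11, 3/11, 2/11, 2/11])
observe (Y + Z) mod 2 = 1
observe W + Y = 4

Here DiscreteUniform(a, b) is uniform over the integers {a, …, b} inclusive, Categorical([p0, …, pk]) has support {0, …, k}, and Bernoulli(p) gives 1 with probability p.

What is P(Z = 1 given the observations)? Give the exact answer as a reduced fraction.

P(Z = 1 | obs) = 11/31

Enumerate traces; 12 have nonzero weight after conditioning:
  (Z=1, W=2, X=1, Y=2) weight 1/96
  (Z=1, W=2, X=2, Y=2) weight 1/96
  (Z=1, W=2, X=3, Y=2) weight 1/96
  (Z=1, W=2, X=4, Y=2) weight 1/96
  (Z=2, W=1, X=1, Y=3) weight 1/132
  (Z=2, W=1, X=2, Y=3) weight 1/132
  (Z=2, W=1, X=3, Y=3) weight 1/132
  (Z=2, W=1, X=4, Y=3) weight 1/132
  … 4 more
Group by Z:
  weight(Z=1) = 1/24
  weight(Z=2) = 5/66
Total weight = 1/24 + 5/66 = 31/264
P(Z=1 | obs) = 1/24 / 31/264 = 11/31
P(Z=2 | obs) = 5/66 / 31/264 = 20/31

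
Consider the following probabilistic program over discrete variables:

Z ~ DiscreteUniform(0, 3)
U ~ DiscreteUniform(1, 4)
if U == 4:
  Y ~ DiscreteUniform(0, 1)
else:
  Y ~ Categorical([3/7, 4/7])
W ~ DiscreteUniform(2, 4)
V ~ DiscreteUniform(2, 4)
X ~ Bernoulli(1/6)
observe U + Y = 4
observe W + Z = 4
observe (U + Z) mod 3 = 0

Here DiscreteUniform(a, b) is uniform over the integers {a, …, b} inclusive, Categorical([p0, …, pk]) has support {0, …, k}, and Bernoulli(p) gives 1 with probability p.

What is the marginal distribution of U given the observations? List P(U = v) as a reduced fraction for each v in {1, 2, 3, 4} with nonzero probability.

P(U=3) = 8/15, P(U=4) = 7/15

Enumerate traces; 12 have nonzero weight after conditioning:
  (Z=0, U=3, Y=1, W=4, V=2, X=0) weight 5/1512
  (Z=0, U=3, Y=1, W=4, V=2, X=1) weight 1/1512
  (Z=0, U=3, Y=1, W=4, V=3, X=0) weight 5/1512
  (Z=0, U=3, Y=1, W=4, V=3, X=1) weight 1/1512
  (Z=0, U=3, Y=1, W=4, V=4, X=0) weight 5/1512
  (Z=0, U=3, Y=1, W=4, V=4, X=1) weight 1/1512
  (Z=2, U=4, Y=0, W=2, V=2, X=0) weight 5/1728
  (Z=2, U=4, Y=0, W=2, V=2, X=1) weight 1/1728
  … 4 more
Group by U:
  weight(U=3) = 1/84
  weight(U=4) = 1/96
Total weight = 1/84 + 1/96 = 5/224
P(U=3 | obs) = 1/84 / 5/224 = 8/15
P(U=4 | obs) = 1/96 / 5/224 = 7/15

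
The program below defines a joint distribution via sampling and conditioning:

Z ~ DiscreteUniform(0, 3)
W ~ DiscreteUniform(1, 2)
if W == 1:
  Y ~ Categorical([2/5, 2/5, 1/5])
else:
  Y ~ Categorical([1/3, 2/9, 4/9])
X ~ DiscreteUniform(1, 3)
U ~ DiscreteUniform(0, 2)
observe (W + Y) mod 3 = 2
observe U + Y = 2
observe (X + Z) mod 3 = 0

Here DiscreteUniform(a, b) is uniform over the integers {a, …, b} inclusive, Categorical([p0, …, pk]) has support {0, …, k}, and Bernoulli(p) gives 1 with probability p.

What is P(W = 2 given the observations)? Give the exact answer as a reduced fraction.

P(W = 2 | obs) = 5/11

Enumerate traces; 8 have nonzero weight after conditioning:
  (Z=0, W=1, Y=1, X=3, U=1) weight 1/180
  (Z=0, W=2, Y=0, X=3, U=2) weight 1/216
  (Z=1, W=1, Y=1, X=2, U=1) weight 1/180
  (Z=1, W=2, Y=0, X=2, U=2) weight 1/216
  (Z=2, W=1, Y=1, X=1, U=1) weight 1/180
  (Z=2, W=2, Y=0, X=1, U=2) weight 1/216
  (Z=3, W=1, Y=1, X=3, U=1) weight 1/180
  (Z=3, W=2, Y=0, X=3, U=2) weight 1/216
Group by W:
  weight(W=1) = 1/45
  weight(W=2) = 1/54
Total weight = 1/45 + 1/54 = 11/270
P(W=1 | obs) = 1/45 / 11/270 = 6/11
P(W=2 | obs) = 1/54 / 11/270 = 5/11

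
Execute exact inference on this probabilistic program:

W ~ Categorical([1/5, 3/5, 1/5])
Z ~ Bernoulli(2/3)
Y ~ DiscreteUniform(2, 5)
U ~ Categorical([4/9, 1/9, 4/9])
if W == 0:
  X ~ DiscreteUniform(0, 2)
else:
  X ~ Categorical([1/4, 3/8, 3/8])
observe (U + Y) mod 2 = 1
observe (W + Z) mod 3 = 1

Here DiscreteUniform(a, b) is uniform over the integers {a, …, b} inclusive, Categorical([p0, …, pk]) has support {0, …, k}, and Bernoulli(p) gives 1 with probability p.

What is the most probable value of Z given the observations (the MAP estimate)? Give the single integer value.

argmax_v P(Z = v | obs) = 0

Enumerate traces; 36 have nonzero weight after conditioning:
  (W=0, Z=1, Y=2, U=1, X=0) weight 1/810
  (W=0, Z=1, Y=2, U=1, X=1) weight 1/810
  (W=0, Z=1, Y=2, U=1, X=2) weight 1/810
  (W=0, Z=1, Y=3, U=0, X=0) weight 2/405
  (W=0, Z=1, Y=3, U=0, X=1) weight 2/405
  (W=0, Z=1, Y=3, U=0, X=2) weight 2/405
  (W=0, Z=1, Y=3, U=2, X=0) weight 2/405
  (W=0, Z=1, Y=3, U=2, X=1) weight 2/405
  (W=1, Z=0, Y=2, U=1, X=0) weight 1/720
  … 27 more
Group by Z:
  weight(Z=0) = 1/10
  weight(Z=1) = 1/15
Total weight = 1/10 + 1/15 = 1/6
P(Z=0 | obs) = 1/10 / 1/6 = 3/5
P(Z=1 | obs) = 1/15 / 1/6 = 2/5
argmax = 0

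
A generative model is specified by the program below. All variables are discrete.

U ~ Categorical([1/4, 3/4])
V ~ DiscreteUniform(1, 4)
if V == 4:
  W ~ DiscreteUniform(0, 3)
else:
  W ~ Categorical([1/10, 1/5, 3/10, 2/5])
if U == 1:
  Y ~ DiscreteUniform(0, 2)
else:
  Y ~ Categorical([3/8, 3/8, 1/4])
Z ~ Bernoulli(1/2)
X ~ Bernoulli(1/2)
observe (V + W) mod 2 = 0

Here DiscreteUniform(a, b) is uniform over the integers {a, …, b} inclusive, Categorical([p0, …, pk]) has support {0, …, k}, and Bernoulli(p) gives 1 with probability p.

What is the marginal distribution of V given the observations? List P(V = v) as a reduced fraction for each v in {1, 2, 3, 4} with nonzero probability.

Enumerate traces; 192 have nonzero weight after conditioning:
  (U=0, V=1, W=1, Y=0, Z=0, X=0) weight 3/2560
  (U=0, V=1, W=1, Y=0, Z=0, X=1) weight 3/2560
  (U=0, V=1, W=1, Y=0, Z=1, X=0) weight 3/2560
  (U=0, V=1, W=1, Y=0, Z=1, X=1) weight 3/2560
  (U=0, V=1, W=1, Y=1, Z=0, X=0) weight 3/2560
  (U=0, V=1, W=1, Y=1, Z=0, X=1) weight 3/2560
  (U=0, V=1, W=1, Y=1, Z=1, X=0) weight 3/2560
  (U=0, V=1, W=1, Y=1, Z=1, X=1) weight 3/2560
  (U=0, V=2, W=0, Y=0, Z=0, X=0) weight 3/5120
  (U=0, V=3, W=1, Y=0, Z=0, X=0) weight 3/2560
  … 182 more
Group by V:
  weight(V=1) = 3/20
  weight(V=2) = 1/10
  weight(V=3) = 3/20
  weight(V=4) = 1/8
Total weight = 3/20 + 1/10 + 3/20 + 1/8 = 21/40
P(V=1 | obs) = 3/20 / 21/40 = 2/7
P(V=2 | obs) = 1/10 / 21/40 = 4/21
P(V=3 | obs) = 3/20 / 21/40 = 2/7
P(V=4 | obs) = 1/8 / 21/40 = 5/21

P(V=1) = 2/7, P(V=2) = 4/21, P(V=3) = 2/7, P(V=4) = 5/21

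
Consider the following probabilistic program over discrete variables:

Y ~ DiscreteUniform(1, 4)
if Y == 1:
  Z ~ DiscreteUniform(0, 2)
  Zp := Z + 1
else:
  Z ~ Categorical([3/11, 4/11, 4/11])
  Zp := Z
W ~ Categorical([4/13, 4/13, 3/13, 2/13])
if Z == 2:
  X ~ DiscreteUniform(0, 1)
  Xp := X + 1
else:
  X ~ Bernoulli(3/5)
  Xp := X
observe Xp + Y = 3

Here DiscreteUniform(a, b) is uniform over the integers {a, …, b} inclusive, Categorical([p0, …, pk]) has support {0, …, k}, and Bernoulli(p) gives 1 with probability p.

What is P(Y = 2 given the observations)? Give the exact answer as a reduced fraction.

Enumerate traces; 24 have nonzero weight after conditioning:
  (Y=1, Z=2, W=0, X=1) weight 1/78
  (Y=1, Z=2, W=1, X=1) weight 1/78
  (Y=1, Z=2, W=2, X=1) weight 1/104
  (Y=1, Z=2, W=3, X=1) weight 1/156
  (Y=2, Z=0, W=0, X=1) weight 9/715
  (Y=2, Z=0, W=1, X=1) weight 9/715
  (Y=2, Z=0, W=2, X=1) weight 27/2860
  (Y=2, Z=0, W=3, X=1) weight 9/1430
  (Y=3, Z=0, W=0, X=0) weight 6/715
  … 15 more
Group by Y:
  weight(Y=1) = 1/24
  weight(Y=2) = 31/220
  weight(Y=3) = 7/110
Total weight = 1/24 + 31/220 + 7/110 = 65/264
P(Y=1 | obs) = 1/24 / 65/264 = 11/65
P(Y=2 | obs) = 31/220 / 65/264 = 186/325
P(Y=3 | obs) = 7/110 / 65/264 = 84/325

P(Y = 2 | obs) = 186/325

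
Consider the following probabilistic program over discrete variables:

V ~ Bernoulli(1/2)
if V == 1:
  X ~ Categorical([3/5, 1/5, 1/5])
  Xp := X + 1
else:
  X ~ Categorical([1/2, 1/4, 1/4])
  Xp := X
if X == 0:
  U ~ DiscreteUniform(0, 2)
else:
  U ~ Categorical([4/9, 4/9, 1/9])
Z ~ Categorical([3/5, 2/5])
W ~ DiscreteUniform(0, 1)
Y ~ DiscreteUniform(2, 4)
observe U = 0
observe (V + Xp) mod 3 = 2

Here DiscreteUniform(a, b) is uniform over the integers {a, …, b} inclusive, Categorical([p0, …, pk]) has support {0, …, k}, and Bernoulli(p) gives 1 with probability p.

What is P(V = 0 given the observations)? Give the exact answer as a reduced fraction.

P(V = 0 | obs) = 5/14

Enumerate traces; 24 have nonzero weight after conditioning:
  (V=0, X=2, U=0, Z=0, W=0, Y=2) weight 1/180
  (V=0, X=2, U=0, Z=0, W=0, Y=3) weight 1/180
  (V=0, X=2, U=0, Z=0, W=0, Y=4) weight 1/180
  (V=0, X=2, U=0, Z=0, W=1, Y=2) weight 1/180
  (V=0, X=2, U=0, Z=0, W=1, Y=3) weight 1/180
  (V=0, X=2, U=0, Z=0, W=1, Y=4) weight 1/180
  (V=0, X=2, U=0, Z=1, W=0, Y=2) weight 1/270
  (V=0, X=2, U=0, Z=1, W=0, Y=3) weight 1/270
  (V=1, X=0, U=0, Z=0, W=0, Y=2) weight 1/100
  … 15 more
Group by V:
  weight(V=0) = 1/18
  weight(V=1) = 1/10
Total weight = 1/18 + 1/10 = 7/45
P(V=0 | obs) = 1/18 / 7/45 = 5/14
P(V=1 | obs) = 1/10 / 7/45 = 9/14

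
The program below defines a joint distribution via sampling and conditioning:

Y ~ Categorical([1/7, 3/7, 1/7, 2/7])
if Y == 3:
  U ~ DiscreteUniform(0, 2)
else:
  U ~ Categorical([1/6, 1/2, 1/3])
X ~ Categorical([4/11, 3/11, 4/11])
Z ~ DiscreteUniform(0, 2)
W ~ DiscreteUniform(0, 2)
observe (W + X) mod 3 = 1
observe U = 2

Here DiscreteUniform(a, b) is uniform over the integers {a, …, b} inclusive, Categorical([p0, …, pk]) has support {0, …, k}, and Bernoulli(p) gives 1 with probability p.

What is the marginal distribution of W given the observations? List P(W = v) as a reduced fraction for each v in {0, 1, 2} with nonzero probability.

P(W=0) = 3/11, P(W=1) = 4/11, P(W=2) = 4/11

Enumerate traces; 36 have nonzero weight after conditioning:
  (Y=0, U=2, X=0, Z=0, W=1) weight 4/2079
  (Y=0, U=2, X=0, Z=1, W=1) weight 4/2079
  (Y=0, U=2, X=0, Z=2, W=1) weight 4/2079
  (Y=0, U=2, X=1, Z=0, W=0) weight 1/693
  (Y=0, U=2, X=1, Z=1, W=0) weight 1/693
  (Y=0, U=2, X=1, Z=2, W=0) weight 1/693
  (Y=0, U=2, X=2, Z=0, W=2) weight 4/2079
  (Y=0, U=2, X=2, Z=1, W=2) weight 4/2079
  … 28 more
Group by W:
  weight(W=0) = 1/33
  weight(W=1) = 4/99
  weight(W=2) = 4/99
Total weight = 1/33 + 4/99 + 4/99 = 1/9
P(W=0 | obs) = 1/33 / 1/9 = 3/11
P(W=1 | obs) = 4/99 / 1/9 = 4/11
P(W=2 | obs) = 4/99 / 1/9 = 4/11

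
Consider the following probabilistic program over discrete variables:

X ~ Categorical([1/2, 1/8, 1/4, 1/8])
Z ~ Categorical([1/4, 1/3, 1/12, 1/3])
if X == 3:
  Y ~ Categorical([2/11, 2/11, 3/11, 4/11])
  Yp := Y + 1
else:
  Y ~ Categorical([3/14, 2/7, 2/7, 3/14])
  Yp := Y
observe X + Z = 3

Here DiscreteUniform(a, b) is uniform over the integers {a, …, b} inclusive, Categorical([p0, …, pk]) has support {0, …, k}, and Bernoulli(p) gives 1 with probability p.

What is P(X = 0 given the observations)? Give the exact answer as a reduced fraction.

Enumerate traces; 16 have nonzero weight after conditioning:
  (X=0, Z=3, Y=0) weight 1/28
  (X=0, Z=3, Y=1) weight 1/21
  (X=0, Z=3, Y=2) weight 1/21
  (X=0, Z=3, Y=3) weight 1/28
  (X=1, Z=2, Y=0) weight 1/448
  (X=1, Z=2, Y=1) weight 1/336
  (X=1, Z=2, Y=2) weight 1/336
  (X=1, Z=2, Y=3) weight 1/448
  (X=2, Z=1, Y=0) weight 1/56
  (X=3, Z=0, Y=0) weight 1/176
  … 6 more
Group by X:
  weight(X=0) = 1/6
  weight(X=1) = 1/96
  weight(X=2) = 1/12
  weight(X=3) = 1/32
Total weight = 1/6 + 1/96 + 1/12 + 1/32 = 7/24
P(X=0 | obs) = 1/6 / 7/24 = 4/7
P(X=1 | obs) = 1/96 / 7/24 = 1/28
P(X=2 | obs) = 1/12 / 7/24 = 2/7
P(X=3 | obs) = 1/32 / 7/24 = 3/28

P(X = 0 | obs) = 4/7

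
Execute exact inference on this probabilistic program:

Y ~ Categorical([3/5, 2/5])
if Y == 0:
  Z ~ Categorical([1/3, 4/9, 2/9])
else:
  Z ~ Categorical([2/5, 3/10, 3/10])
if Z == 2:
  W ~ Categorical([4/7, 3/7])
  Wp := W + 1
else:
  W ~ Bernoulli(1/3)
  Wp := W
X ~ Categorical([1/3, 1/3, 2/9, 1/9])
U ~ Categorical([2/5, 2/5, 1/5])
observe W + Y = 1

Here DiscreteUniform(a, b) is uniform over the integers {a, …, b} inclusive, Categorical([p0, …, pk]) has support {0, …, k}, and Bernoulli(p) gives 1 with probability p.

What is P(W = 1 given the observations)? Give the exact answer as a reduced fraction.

Enumerate traces; 72 have nonzero weight after conditioning:
  (Y=0, Z=0, W=1, X=0, U=0) weight 2/225
  (Y=0, Z=0, W=1, X=0, U=1) weight 2/225
  (Y=0, Z=0, W=1, X=0, U=2) weight 1/225
  (Y=0, Z=0, W=1, X=1, U=0) weight 2/225
  (Y=0, Z=0, W=1, X=1, U=1) weight 2/225
  (Y=0, Z=0, W=1, X=1, U=2) weight 1/225
  (Y=0, Z=0, W=1, X=2, U=0) weight 4/675
  (Y=0, Z=0, W=1, X=2, U=1) weight 4/675
  (Y=1, Z=0, W=0, X=0, U=0) weight 16/1125
  … 63 more
Group by W:
  weight(W=0) = 134/525
  weight(W=1) = 67/315
Total weight = 134/525 + 67/315 = 737/1575
P(W=0 | obs) = 134/525 / 737/1575 = 6/11
P(W=1 | obs) = 67/315 / 737/1575 = 5/11

P(W = 1 | obs) = 5/11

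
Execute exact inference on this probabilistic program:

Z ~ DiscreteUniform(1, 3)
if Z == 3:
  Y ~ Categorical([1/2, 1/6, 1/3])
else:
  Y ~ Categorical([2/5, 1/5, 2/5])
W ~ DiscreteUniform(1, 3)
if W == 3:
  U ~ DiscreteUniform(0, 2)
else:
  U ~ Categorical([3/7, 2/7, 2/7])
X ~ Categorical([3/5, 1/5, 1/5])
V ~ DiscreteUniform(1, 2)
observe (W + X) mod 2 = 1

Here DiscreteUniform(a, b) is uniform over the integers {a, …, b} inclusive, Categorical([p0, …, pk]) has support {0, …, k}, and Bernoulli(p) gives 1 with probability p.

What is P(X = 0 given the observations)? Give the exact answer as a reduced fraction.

Enumerate traces; 270 have nonzero weight after conditioning:
  (Z=1, Y=0, W=1, U=0, X=0, V=1) weight 1/175
  (Z=1, Y=0, W=1, U=0, X=0, V=2) weight 1/175
  (Z=1, Y=0, W=1, U=0, X=2, V=1) weight 1/525
  (Z=1, Y=0, W=1, U=0, X=2, V=2) weight 1/525
  (Z=1, Y=0, W=1, U=1, X=0, V=1) weight 2/525
  (Z=1, Y=0, W=1, U=1, X=0, V=2) weight 2/525
  (Z=1, Y=0, W=1, U=1, X=2, V=1) weight 2/1575
  (Z=1, Y=0, W=1, U=1, X=2, V=2) weight 2/1575
  (Z=1, Y=0, W=2, U=0, X=1, V=1) weight 1/525
  … 261 more
Group by X:
  weight(X=0) = 2/5
  weight(X=1) = 1/15
  weight(X=2) = 2/15
Total weight = 2/5 + 1/15 + 2/15 = 3/5
P(X=0 | obs) = 2/5 / 3/5 = 2/3
P(X=1 | obs) = 1/15 / 3/5 = 1/9
P(X=2 | obs) = 2/15 / 3/5 = 2/9

P(X = 0 | obs) = 2/3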